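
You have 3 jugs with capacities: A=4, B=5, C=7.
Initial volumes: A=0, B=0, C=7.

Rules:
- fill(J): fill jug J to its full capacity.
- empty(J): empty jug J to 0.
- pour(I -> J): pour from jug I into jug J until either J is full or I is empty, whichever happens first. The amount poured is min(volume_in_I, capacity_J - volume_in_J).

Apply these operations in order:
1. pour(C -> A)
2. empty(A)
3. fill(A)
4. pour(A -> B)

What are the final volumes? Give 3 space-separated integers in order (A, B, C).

Answer: 0 4 3

Derivation:
Step 1: pour(C -> A) -> (A=4 B=0 C=3)
Step 2: empty(A) -> (A=0 B=0 C=3)
Step 3: fill(A) -> (A=4 B=0 C=3)
Step 4: pour(A -> B) -> (A=0 B=4 C=3)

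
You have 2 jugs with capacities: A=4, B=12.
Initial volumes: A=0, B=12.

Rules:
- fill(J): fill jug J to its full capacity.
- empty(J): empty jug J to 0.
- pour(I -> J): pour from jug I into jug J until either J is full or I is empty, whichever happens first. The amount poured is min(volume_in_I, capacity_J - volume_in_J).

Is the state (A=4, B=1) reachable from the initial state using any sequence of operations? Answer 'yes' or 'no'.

BFS explored all 8 reachable states.
Reachable set includes: (0,0), (0,4), (0,8), (0,12), (4,0), (4,4), (4,8), (4,12)
Target (A=4, B=1) not in reachable set → no.

Answer: no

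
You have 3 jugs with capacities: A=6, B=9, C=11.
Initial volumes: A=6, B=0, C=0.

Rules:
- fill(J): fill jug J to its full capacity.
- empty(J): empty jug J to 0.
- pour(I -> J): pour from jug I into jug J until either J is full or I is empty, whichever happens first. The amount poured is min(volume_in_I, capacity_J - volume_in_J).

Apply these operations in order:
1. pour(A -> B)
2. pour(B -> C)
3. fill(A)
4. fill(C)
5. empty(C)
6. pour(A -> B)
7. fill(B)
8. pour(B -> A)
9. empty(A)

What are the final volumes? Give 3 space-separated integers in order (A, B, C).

Answer: 0 3 0

Derivation:
Step 1: pour(A -> B) -> (A=0 B=6 C=0)
Step 2: pour(B -> C) -> (A=0 B=0 C=6)
Step 3: fill(A) -> (A=6 B=0 C=6)
Step 4: fill(C) -> (A=6 B=0 C=11)
Step 5: empty(C) -> (A=6 B=0 C=0)
Step 6: pour(A -> B) -> (A=0 B=6 C=0)
Step 7: fill(B) -> (A=0 B=9 C=0)
Step 8: pour(B -> A) -> (A=6 B=3 C=0)
Step 9: empty(A) -> (A=0 B=3 C=0)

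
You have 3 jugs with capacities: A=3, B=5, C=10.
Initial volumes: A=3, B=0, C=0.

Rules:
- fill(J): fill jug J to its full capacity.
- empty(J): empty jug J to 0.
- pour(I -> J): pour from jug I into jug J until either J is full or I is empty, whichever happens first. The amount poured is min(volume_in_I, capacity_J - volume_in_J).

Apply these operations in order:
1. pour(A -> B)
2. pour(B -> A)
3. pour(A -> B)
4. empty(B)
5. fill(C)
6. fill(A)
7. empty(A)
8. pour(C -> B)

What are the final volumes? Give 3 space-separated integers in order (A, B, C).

Step 1: pour(A -> B) -> (A=0 B=3 C=0)
Step 2: pour(B -> A) -> (A=3 B=0 C=0)
Step 3: pour(A -> B) -> (A=0 B=3 C=0)
Step 4: empty(B) -> (A=0 B=0 C=0)
Step 5: fill(C) -> (A=0 B=0 C=10)
Step 6: fill(A) -> (A=3 B=0 C=10)
Step 7: empty(A) -> (A=0 B=0 C=10)
Step 8: pour(C -> B) -> (A=0 B=5 C=5)

Answer: 0 5 5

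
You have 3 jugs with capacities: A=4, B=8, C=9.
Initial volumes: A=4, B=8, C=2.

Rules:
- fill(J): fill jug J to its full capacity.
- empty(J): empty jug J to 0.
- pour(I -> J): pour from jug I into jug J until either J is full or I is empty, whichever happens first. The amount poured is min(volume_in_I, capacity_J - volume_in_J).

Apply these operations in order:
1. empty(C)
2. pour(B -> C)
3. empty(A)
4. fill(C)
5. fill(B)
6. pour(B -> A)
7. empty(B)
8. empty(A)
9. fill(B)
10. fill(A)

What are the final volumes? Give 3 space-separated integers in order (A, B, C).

Step 1: empty(C) -> (A=4 B=8 C=0)
Step 2: pour(B -> C) -> (A=4 B=0 C=8)
Step 3: empty(A) -> (A=0 B=0 C=8)
Step 4: fill(C) -> (A=0 B=0 C=9)
Step 5: fill(B) -> (A=0 B=8 C=9)
Step 6: pour(B -> A) -> (A=4 B=4 C=9)
Step 7: empty(B) -> (A=4 B=0 C=9)
Step 8: empty(A) -> (A=0 B=0 C=9)
Step 9: fill(B) -> (A=0 B=8 C=9)
Step 10: fill(A) -> (A=4 B=8 C=9)

Answer: 4 8 9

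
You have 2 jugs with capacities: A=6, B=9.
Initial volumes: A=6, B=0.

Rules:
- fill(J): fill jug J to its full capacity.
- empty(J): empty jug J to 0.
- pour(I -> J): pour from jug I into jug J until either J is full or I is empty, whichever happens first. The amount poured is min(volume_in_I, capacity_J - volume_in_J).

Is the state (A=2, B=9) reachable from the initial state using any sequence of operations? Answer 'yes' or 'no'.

Answer: no

Derivation:
BFS explored all 10 reachable states.
Reachable set includes: (0,0), (0,3), (0,6), (0,9), (3,0), (3,9), (6,0), (6,3), (6,6), (6,9)
Target (A=2, B=9) not in reachable set → no.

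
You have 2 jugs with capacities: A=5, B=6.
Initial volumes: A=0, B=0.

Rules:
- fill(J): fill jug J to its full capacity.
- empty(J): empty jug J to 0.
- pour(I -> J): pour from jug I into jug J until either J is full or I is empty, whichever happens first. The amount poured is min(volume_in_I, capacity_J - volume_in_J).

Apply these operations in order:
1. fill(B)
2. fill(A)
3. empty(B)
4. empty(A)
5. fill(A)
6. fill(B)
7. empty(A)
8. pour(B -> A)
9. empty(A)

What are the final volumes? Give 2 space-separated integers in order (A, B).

Step 1: fill(B) -> (A=0 B=6)
Step 2: fill(A) -> (A=5 B=6)
Step 3: empty(B) -> (A=5 B=0)
Step 4: empty(A) -> (A=0 B=0)
Step 5: fill(A) -> (A=5 B=0)
Step 6: fill(B) -> (A=5 B=6)
Step 7: empty(A) -> (A=0 B=6)
Step 8: pour(B -> A) -> (A=5 B=1)
Step 9: empty(A) -> (A=0 B=1)

Answer: 0 1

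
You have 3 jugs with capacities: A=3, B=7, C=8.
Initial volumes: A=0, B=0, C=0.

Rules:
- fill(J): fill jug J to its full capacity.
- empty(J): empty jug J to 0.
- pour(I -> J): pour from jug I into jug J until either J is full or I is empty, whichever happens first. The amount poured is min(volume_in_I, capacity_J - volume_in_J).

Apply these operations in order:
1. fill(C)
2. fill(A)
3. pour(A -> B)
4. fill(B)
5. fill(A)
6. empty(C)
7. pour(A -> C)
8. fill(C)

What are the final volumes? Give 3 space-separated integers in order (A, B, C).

Answer: 0 7 8

Derivation:
Step 1: fill(C) -> (A=0 B=0 C=8)
Step 2: fill(A) -> (A=3 B=0 C=8)
Step 3: pour(A -> B) -> (A=0 B=3 C=8)
Step 4: fill(B) -> (A=0 B=7 C=8)
Step 5: fill(A) -> (A=3 B=7 C=8)
Step 6: empty(C) -> (A=3 B=7 C=0)
Step 7: pour(A -> C) -> (A=0 B=7 C=3)
Step 8: fill(C) -> (A=0 B=7 C=8)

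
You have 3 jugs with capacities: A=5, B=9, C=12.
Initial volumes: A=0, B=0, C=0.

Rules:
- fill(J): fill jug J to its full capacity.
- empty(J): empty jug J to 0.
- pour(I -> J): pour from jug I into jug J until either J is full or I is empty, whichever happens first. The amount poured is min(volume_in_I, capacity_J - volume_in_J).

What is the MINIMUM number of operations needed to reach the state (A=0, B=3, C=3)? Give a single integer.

BFS from (A=0, B=0, C=0). One shortest path:
  1. fill(C) -> (A=0 B=0 C=12)
  2. pour(C -> B) -> (A=0 B=9 C=3)
  3. empty(B) -> (A=0 B=0 C=3)
  4. pour(C -> A) -> (A=3 B=0 C=0)
  5. fill(C) -> (A=3 B=0 C=12)
  6. pour(C -> B) -> (A=3 B=9 C=3)
  7. empty(B) -> (A=3 B=0 C=3)
  8. pour(A -> B) -> (A=0 B=3 C=3)
Reached target in 8 moves.

Answer: 8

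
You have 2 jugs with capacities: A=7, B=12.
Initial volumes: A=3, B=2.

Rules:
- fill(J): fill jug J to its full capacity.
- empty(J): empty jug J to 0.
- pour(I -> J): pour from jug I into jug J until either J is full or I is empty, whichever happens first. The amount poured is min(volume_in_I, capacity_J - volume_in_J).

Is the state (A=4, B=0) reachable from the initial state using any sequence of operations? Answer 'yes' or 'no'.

Answer: yes

Derivation:
BFS from (A=3, B=2):
  1. fill(A) -> (A=7 B=2)
  2. pour(A -> B) -> (A=0 B=9)
  3. fill(A) -> (A=7 B=9)
  4. pour(A -> B) -> (A=4 B=12)
  5. empty(B) -> (A=4 B=0)
Target reached → yes.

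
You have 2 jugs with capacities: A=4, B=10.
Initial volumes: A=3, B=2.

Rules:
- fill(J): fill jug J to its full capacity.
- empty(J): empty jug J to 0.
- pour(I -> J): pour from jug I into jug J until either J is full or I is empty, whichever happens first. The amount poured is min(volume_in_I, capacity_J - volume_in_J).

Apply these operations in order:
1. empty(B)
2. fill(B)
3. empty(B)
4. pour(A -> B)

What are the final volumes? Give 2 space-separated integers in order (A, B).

Step 1: empty(B) -> (A=3 B=0)
Step 2: fill(B) -> (A=3 B=10)
Step 3: empty(B) -> (A=3 B=0)
Step 4: pour(A -> B) -> (A=0 B=3)

Answer: 0 3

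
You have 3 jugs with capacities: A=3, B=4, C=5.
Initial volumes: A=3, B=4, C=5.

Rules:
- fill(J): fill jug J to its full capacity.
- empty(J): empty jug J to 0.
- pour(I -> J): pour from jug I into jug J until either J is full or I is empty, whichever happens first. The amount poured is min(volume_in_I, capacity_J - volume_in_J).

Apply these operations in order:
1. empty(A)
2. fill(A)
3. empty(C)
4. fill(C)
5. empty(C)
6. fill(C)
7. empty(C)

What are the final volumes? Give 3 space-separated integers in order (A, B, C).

Step 1: empty(A) -> (A=0 B=4 C=5)
Step 2: fill(A) -> (A=3 B=4 C=5)
Step 3: empty(C) -> (A=3 B=4 C=0)
Step 4: fill(C) -> (A=3 B=4 C=5)
Step 5: empty(C) -> (A=3 B=4 C=0)
Step 6: fill(C) -> (A=3 B=4 C=5)
Step 7: empty(C) -> (A=3 B=4 C=0)

Answer: 3 4 0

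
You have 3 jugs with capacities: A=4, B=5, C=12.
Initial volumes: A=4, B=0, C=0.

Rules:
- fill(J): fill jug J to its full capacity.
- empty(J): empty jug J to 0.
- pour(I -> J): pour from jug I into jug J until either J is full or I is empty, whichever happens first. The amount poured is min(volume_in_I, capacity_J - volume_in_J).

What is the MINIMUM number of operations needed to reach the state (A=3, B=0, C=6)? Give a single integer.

Answer: 6

Derivation:
BFS from (A=4, B=0, C=0). One shortest path:
  1. fill(B) -> (A=4 B=5 C=0)
  2. pour(B -> C) -> (A=4 B=0 C=5)
  3. pour(A -> B) -> (A=0 B=4 C=5)
  4. pour(C -> A) -> (A=4 B=4 C=1)
  5. pour(A -> B) -> (A=3 B=5 C=1)
  6. pour(B -> C) -> (A=3 B=0 C=6)
Reached target in 6 moves.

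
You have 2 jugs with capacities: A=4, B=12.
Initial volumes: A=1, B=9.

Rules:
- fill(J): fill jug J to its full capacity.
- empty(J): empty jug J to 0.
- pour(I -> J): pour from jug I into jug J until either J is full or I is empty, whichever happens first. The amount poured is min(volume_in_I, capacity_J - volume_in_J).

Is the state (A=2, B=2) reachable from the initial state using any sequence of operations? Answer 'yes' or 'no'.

BFS explored all 25 reachable states.
Reachable set includes: (0,0), (0,1), (0,2), (0,4), (0,5), (0,6), (0,8), (0,9), (0,10), (0,12), (1,0), (1,9) ...
Target (A=2, B=2) not in reachable set → no.

Answer: no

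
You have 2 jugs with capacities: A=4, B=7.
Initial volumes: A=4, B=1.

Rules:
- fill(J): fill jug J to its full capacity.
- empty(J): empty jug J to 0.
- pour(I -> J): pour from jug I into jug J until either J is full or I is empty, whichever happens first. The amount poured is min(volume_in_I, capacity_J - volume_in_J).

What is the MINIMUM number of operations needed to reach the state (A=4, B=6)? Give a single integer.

Answer: 7

Derivation:
BFS from (A=4, B=1). One shortest path:
  1. empty(A) -> (A=0 B=1)
  2. fill(B) -> (A=0 B=7)
  3. pour(B -> A) -> (A=4 B=3)
  4. empty(A) -> (A=0 B=3)
  5. pour(B -> A) -> (A=3 B=0)
  6. fill(B) -> (A=3 B=7)
  7. pour(B -> A) -> (A=4 B=6)
Reached target in 7 moves.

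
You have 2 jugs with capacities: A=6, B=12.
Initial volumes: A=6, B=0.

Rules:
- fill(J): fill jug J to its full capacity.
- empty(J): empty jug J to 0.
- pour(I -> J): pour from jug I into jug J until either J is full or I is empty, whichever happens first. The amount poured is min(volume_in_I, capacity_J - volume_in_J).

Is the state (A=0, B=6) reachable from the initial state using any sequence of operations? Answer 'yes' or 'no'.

Answer: yes

Derivation:
BFS from (A=6, B=0):
  1. pour(A -> B) -> (A=0 B=6)
Target reached → yes.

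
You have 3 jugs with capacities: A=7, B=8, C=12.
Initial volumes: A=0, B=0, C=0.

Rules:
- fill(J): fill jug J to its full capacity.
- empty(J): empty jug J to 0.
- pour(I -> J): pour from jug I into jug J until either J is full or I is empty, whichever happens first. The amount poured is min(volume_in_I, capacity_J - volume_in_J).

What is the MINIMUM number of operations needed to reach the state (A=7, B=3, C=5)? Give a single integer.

BFS from (A=0, B=0, C=0). One shortest path:
  1. fill(A) -> (A=7 B=0 C=0)
  2. fill(B) -> (A=7 B=8 C=0)
  3. pour(A -> C) -> (A=0 B=8 C=7)
  4. pour(B -> C) -> (A=0 B=3 C=12)
  5. pour(C -> A) -> (A=7 B=3 C=5)
Reached target in 5 moves.

Answer: 5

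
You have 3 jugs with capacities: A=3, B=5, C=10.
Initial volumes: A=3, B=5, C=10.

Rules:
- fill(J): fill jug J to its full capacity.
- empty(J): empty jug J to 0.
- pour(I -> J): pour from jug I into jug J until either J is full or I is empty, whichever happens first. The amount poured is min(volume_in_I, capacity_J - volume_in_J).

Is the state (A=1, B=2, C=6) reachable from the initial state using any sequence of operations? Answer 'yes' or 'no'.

Answer: no

Derivation:
BFS explored all 192 reachable states.
Reachable set includes: (0,0,0), (0,0,1), (0,0,2), (0,0,3), (0,0,4), (0,0,5), (0,0,6), (0,0,7), (0,0,8), (0,0,9), (0,0,10), (0,1,0) ...
Target (A=1, B=2, C=6) not in reachable set → no.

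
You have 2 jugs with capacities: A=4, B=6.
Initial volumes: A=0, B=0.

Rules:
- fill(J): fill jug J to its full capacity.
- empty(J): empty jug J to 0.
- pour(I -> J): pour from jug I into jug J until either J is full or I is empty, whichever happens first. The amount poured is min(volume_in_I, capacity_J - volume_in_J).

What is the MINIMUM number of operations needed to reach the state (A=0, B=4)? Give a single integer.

Answer: 2

Derivation:
BFS from (A=0, B=0). One shortest path:
  1. fill(A) -> (A=4 B=0)
  2. pour(A -> B) -> (A=0 B=4)
Reached target in 2 moves.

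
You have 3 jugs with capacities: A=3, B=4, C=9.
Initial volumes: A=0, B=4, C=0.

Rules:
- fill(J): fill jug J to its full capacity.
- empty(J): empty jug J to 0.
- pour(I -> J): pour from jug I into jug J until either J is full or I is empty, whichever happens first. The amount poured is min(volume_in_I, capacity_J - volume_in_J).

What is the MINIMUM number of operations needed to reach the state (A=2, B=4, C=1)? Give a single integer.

Answer: 5

Derivation:
BFS from (A=0, B=4, C=0). One shortest path:
  1. fill(A) -> (A=3 B=4 C=0)
  2. pour(B -> C) -> (A=3 B=0 C=4)
  3. pour(A -> B) -> (A=0 B=3 C=4)
  4. pour(C -> A) -> (A=3 B=3 C=1)
  5. pour(A -> B) -> (A=2 B=4 C=1)
Reached target in 5 moves.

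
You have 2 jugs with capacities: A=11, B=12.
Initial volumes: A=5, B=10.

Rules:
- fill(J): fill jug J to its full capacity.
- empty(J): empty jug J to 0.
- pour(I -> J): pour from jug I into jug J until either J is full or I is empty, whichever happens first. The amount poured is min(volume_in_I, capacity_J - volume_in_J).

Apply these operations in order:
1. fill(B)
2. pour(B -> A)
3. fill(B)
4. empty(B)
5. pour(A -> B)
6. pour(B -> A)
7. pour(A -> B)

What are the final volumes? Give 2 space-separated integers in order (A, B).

Answer: 0 11

Derivation:
Step 1: fill(B) -> (A=5 B=12)
Step 2: pour(B -> A) -> (A=11 B=6)
Step 3: fill(B) -> (A=11 B=12)
Step 4: empty(B) -> (A=11 B=0)
Step 5: pour(A -> B) -> (A=0 B=11)
Step 6: pour(B -> A) -> (A=11 B=0)
Step 7: pour(A -> B) -> (A=0 B=11)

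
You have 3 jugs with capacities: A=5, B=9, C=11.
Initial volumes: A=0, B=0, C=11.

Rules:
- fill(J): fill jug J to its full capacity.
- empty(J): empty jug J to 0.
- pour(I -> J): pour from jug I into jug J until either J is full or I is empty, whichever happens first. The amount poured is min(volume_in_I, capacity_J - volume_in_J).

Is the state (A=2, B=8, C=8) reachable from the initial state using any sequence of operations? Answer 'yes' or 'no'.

Answer: no

Derivation:
BFS explored all 400 reachable states.
Reachable set includes: (0,0,0), (0,0,1), (0,0,2), (0,0,3), (0,0,4), (0,0,5), (0,0,6), (0,0,7), (0,0,8), (0,0,9), (0,0,10), (0,0,11) ...
Target (A=2, B=8, C=8) not in reachable set → no.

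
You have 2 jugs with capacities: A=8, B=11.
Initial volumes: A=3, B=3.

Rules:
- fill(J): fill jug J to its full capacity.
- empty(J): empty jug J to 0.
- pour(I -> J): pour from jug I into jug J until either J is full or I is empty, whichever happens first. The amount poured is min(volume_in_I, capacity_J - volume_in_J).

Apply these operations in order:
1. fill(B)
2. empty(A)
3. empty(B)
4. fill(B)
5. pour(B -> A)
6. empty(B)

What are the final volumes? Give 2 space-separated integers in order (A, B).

Step 1: fill(B) -> (A=3 B=11)
Step 2: empty(A) -> (A=0 B=11)
Step 3: empty(B) -> (A=0 B=0)
Step 4: fill(B) -> (A=0 B=11)
Step 5: pour(B -> A) -> (A=8 B=3)
Step 6: empty(B) -> (A=8 B=0)

Answer: 8 0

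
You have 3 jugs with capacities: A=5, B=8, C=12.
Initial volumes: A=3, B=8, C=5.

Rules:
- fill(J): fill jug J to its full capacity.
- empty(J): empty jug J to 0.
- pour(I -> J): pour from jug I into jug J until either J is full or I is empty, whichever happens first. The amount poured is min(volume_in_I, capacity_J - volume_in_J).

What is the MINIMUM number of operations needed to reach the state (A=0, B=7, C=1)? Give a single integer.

Answer: 7

Derivation:
BFS from (A=3, B=8, C=5). One shortest path:
  1. empty(A) -> (A=0 B=8 C=5)
  2. pour(B -> C) -> (A=0 B=1 C=12)
  3. pour(C -> A) -> (A=5 B=1 C=7)
  4. empty(A) -> (A=0 B=1 C=7)
  5. pour(B -> A) -> (A=1 B=0 C=7)
  6. pour(C -> B) -> (A=1 B=7 C=0)
  7. pour(A -> C) -> (A=0 B=7 C=1)
Reached target in 7 moves.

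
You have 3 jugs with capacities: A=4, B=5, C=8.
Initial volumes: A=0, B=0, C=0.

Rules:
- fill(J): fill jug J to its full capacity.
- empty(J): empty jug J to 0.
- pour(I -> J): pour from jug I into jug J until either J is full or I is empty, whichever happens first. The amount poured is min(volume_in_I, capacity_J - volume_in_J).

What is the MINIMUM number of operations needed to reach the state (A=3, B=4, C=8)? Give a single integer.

BFS from (A=0, B=0, C=0). One shortest path:
  1. fill(A) -> (A=4 B=0 C=0)
  2. fill(C) -> (A=4 B=0 C=8)
  3. pour(C -> B) -> (A=4 B=5 C=3)
  4. empty(B) -> (A=4 B=0 C=3)
  5. pour(A -> B) -> (A=0 B=4 C=3)
  6. pour(C -> A) -> (A=3 B=4 C=0)
  7. fill(C) -> (A=3 B=4 C=8)
Reached target in 7 moves.

Answer: 7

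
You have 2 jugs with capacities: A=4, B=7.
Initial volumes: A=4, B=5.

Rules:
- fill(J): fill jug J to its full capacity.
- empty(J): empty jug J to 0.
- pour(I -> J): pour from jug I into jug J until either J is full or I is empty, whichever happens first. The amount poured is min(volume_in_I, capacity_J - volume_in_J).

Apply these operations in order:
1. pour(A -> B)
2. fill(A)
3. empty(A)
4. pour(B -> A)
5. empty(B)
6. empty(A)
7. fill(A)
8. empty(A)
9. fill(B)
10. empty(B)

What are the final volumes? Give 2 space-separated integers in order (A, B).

Answer: 0 0

Derivation:
Step 1: pour(A -> B) -> (A=2 B=7)
Step 2: fill(A) -> (A=4 B=7)
Step 3: empty(A) -> (A=0 B=7)
Step 4: pour(B -> A) -> (A=4 B=3)
Step 5: empty(B) -> (A=4 B=0)
Step 6: empty(A) -> (A=0 B=0)
Step 7: fill(A) -> (A=4 B=0)
Step 8: empty(A) -> (A=0 B=0)
Step 9: fill(B) -> (A=0 B=7)
Step 10: empty(B) -> (A=0 B=0)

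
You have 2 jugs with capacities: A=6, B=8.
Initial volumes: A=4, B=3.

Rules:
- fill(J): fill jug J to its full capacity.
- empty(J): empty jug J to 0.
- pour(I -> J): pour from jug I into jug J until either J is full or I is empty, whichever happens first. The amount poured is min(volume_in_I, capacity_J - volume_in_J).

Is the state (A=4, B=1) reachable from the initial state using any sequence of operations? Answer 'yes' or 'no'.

BFS explored all 29 reachable states.
Reachable set includes: (0,0), (0,1), (0,2), (0,3), (0,4), (0,5), (0,6), (0,7), (0,8), (1,0), (1,8), (2,0) ...
Target (A=4, B=1) not in reachable set → no.

Answer: no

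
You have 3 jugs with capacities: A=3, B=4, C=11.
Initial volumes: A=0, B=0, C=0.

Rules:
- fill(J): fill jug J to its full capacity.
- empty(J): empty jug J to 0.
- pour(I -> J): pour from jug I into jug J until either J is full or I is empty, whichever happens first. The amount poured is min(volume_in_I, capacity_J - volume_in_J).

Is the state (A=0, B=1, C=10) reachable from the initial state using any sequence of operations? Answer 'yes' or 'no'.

BFS from (A=0, B=0, C=0):
  1. fill(C) -> (A=0 B=0 C=11)
  2. pour(C -> B) -> (A=0 B=4 C=7)
  3. pour(B -> A) -> (A=3 B=1 C=7)
  4. pour(A -> C) -> (A=0 B=1 C=10)
Target reached → yes.

Answer: yes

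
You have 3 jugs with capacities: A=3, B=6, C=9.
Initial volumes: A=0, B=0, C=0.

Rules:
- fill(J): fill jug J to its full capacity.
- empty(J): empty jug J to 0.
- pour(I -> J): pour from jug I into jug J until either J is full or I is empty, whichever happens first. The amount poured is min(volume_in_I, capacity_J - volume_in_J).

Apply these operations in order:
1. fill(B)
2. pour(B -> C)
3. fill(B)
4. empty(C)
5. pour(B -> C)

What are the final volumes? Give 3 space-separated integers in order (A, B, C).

Step 1: fill(B) -> (A=0 B=6 C=0)
Step 2: pour(B -> C) -> (A=0 B=0 C=6)
Step 3: fill(B) -> (A=0 B=6 C=6)
Step 4: empty(C) -> (A=0 B=6 C=0)
Step 5: pour(B -> C) -> (A=0 B=0 C=6)

Answer: 0 0 6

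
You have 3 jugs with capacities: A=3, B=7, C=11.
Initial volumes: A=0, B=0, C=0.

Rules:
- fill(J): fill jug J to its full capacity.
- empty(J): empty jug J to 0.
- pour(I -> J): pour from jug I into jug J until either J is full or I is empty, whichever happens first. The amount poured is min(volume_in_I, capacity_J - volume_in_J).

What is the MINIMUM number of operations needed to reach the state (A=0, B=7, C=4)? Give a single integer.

BFS from (A=0, B=0, C=0). One shortest path:
  1. fill(C) -> (A=0 B=0 C=11)
  2. pour(C -> B) -> (A=0 B=7 C=4)
Reached target in 2 moves.

Answer: 2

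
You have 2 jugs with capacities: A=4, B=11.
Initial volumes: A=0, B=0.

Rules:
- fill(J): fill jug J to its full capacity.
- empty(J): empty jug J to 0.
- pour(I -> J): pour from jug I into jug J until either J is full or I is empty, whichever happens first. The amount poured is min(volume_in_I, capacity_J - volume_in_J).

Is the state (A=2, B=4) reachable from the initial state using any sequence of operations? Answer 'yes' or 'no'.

BFS explored all 30 reachable states.
Reachable set includes: (0,0), (0,1), (0,2), (0,3), (0,4), (0,5), (0,6), (0,7), (0,8), (0,9), (0,10), (0,11) ...
Target (A=2, B=4) not in reachable set → no.

Answer: no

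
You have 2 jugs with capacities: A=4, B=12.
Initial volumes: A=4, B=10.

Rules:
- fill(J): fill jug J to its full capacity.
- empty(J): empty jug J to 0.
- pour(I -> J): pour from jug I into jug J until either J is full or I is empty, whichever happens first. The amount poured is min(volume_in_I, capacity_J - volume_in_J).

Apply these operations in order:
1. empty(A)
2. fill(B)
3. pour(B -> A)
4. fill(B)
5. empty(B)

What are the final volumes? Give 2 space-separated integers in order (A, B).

Answer: 4 0

Derivation:
Step 1: empty(A) -> (A=0 B=10)
Step 2: fill(B) -> (A=0 B=12)
Step 3: pour(B -> A) -> (A=4 B=8)
Step 4: fill(B) -> (A=4 B=12)
Step 5: empty(B) -> (A=4 B=0)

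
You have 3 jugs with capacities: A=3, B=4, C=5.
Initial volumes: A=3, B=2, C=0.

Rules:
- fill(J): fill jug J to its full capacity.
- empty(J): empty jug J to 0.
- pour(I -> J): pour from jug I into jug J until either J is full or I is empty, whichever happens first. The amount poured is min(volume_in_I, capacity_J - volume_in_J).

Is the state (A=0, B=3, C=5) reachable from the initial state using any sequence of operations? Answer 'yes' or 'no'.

BFS from (A=3, B=2, C=0):
  1. empty(B) -> (A=3 B=0 C=0)
  2. fill(C) -> (A=3 B=0 C=5)
  3. pour(A -> B) -> (A=0 B=3 C=5)
Target reached → yes.

Answer: yes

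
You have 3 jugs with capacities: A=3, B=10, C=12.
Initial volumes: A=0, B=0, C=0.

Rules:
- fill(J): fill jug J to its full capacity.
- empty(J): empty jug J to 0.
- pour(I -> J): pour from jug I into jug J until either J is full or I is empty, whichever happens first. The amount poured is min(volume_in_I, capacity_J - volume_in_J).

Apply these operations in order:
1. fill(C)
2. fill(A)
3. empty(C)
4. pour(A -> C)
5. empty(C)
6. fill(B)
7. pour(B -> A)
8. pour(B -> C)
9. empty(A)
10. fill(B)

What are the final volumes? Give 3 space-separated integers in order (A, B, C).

Step 1: fill(C) -> (A=0 B=0 C=12)
Step 2: fill(A) -> (A=3 B=0 C=12)
Step 3: empty(C) -> (A=3 B=0 C=0)
Step 4: pour(A -> C) -> (A=0 B=0 C=3)
Step 5: empty(C) -> (A=0 B=0 C=0)
Step 6: fill(B) -> (A=0 B=10 C=0)
Step 7: pour(B -> A) -> (A=3 B=7 C=0)
Step 8: pour(B -> C) -> (A=3 B=0 C=7)
Step 9: empty(A) -> (A=0 B=0 C=7)
Step 10: fill(B) -> (A=0 B=10 C=7)

Answer: 0 10 7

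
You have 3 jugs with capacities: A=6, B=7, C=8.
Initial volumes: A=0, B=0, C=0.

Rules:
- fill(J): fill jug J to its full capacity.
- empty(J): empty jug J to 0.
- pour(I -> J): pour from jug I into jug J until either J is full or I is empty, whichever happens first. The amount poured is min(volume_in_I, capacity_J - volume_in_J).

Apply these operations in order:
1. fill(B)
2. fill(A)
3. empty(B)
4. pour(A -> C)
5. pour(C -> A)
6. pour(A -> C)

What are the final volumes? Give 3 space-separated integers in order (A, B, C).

Step 1: fill(B) -> (A=0 B=7 C=0)
Step 2: fill(A) -> (A=6 B=7 C=0)
Step 3: empty(B) -> (A=6 B=0 C=0)
Step 4: pour(A -> C) -> (A=0 B=0 C=6)
Step 5: pour(C -> A) -> (A=6 B=0 C=0)
Step 6: pour(A -> C) -> (A=0 B=0 C=6)

Answer: 0 0 6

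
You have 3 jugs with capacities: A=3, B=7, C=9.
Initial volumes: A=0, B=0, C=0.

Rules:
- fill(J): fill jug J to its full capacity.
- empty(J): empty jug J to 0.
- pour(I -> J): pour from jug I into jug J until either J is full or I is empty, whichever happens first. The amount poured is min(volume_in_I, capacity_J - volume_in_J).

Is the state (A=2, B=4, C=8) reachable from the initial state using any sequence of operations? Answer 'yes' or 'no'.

BFS explored all 224 reachable states.
Reachable set includes: (0,0,0), (0,0,1), (0,0,2), (0,0,3), (0,0,4), (0,0,5), (0,0,6), (0,0,7), (0,0,8), (0,0,9), (0,1,0), (0,1,1) ...
Target (A=2, B=4, C=8) not in reachable set → no.

Answer: no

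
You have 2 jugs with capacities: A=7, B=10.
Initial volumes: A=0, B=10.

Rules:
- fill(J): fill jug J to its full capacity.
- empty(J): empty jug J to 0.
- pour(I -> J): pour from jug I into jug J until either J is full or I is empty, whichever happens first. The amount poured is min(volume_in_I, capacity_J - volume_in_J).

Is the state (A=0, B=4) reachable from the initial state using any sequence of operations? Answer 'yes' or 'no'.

BFS from (A=0, B=10):
  1. fill(A) -> (A=7 B=10)
  2. empty(B) -> (A=7 B=0)
  3. pour(A -> B) -> (A=0 B=7)
  4. fill(A) -> (A=7 B=7)
  5. pour(A -> B) -> (A=4 B=10)
  6. empty(B) -> (A=4 B=0)
  7. pour(A -> B) -> (A=0 B=4)
Target reached → yes.

Answer: yes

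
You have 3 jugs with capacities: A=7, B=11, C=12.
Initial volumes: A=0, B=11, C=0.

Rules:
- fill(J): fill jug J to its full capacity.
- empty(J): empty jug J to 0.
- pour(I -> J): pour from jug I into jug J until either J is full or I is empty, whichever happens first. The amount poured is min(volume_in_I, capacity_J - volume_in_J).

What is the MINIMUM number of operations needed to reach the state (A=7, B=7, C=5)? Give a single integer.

Answer: 5

Derivation:
BFS from (A=0, B=11, C=0). One shortest path:
  1. fill(A) -> (A=7 B=11 C=0)
  2. empty(B) -> (A=7 B=0 C=0)
  3. fill(C) -> (A=7 B=0 C=12)
  4. pour(A -> B) -> (A=0 B=7 C=12)
  5. pour(C -> A) -> (A=7 B=7 C=5)
Reached target in 5 moves.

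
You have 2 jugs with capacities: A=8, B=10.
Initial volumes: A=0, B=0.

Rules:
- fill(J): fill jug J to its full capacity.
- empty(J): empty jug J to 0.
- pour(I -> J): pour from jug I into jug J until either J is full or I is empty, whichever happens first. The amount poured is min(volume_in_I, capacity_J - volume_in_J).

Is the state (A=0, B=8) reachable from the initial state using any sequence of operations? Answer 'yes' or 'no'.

BFS from (A=0, B=0):
  1. fill(A) -> (A=8 B=0)
  2. pour(A -> B) -> (A=0 B=8)
Target reached → yes.

Answer: yes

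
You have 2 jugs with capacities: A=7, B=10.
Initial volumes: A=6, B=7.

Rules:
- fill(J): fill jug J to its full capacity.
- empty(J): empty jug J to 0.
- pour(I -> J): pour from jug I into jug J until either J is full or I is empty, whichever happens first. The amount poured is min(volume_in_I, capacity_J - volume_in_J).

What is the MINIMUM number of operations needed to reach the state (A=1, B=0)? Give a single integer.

Answer: 7

Derivation:
BFS from (A=6, B=7). One shortest path:
  1. fill(A) -> (A=7 B=7)
  2. pour(A -> B) -> (A=4 B=10)
  3. empty(B) -> (A=4 B=0)
  4. pour(A -> B) -> (A=0 B=4)
  5. fill(A) -> (A=7 B=4)
  6. pour(A -> B) -> (A=1 B=10)
  7. empty(B) -> (A=1 B=0)
Reached target in 7 moves.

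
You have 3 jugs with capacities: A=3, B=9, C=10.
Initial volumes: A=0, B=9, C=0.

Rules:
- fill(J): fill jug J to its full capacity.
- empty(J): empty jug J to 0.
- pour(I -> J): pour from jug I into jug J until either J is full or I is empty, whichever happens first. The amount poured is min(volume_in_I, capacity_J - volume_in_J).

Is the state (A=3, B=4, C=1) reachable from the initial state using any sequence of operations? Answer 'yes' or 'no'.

Answer: yes

Derivation:
BFS from (A=0, B=9, C=0):
  1. empty(B) -> (A=0 B=0 C=0)
  2. fill(C) -> (A=0 B=0 C=10)
  3. pour(C -> B) -> (A=0 B=9 C=1)
  4. empty(B) -> (A=0 B=0 C=1)
  5. pour(C -> A) -> (A=1 B=0 C=0)
  6. fill(C) -> (A=1 B=0 C=10)
  7. pour(C -> B) -> (A=1 B=9 C=1)
  8. pour(B -> A) -> (A=3 B=7 C=1)
  9. empty(A) -> (A=0 B=7 C=1)
  10. pour(B -> A) -> (A=3 B=4 C=1)
Target reached → yes.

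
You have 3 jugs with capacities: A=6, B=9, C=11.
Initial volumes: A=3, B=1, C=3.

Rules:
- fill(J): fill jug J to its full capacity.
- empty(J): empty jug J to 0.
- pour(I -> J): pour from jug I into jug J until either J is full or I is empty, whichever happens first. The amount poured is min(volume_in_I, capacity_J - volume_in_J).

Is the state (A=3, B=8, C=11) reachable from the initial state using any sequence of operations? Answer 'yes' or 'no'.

BFS from (A=3, B=1, C=3):
  1. empty(C) -> (A=3 B=1 C=0)
  2. pour(B -> C) -> (A=3 B=0 C=1)
  3. fill(B) -> (A=3 B=9 C=1)
  4. pour(B -> C) -> (A=3 B=0 C=10)
  5. fill(B) -> (A=3 B=9 C=10)
  6. pour(B -> C) -> (A=3 B=8 C=11)
Target reached → yes.

Answer: yes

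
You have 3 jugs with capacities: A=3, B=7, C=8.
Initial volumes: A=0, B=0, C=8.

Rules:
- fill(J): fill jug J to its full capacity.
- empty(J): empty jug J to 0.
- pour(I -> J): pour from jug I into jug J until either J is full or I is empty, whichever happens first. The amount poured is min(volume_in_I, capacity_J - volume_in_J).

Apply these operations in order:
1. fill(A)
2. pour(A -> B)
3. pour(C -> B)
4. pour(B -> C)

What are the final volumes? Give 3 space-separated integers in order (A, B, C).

Answer: 0 3 8

Derivation:
Step 1: fill(A) -> (A=3 B=0 C=8)
Step 2: pour(A -> B) -> (A=0 B=3 C=8)
Step 3: pour(C -> B) -> (A=0 B=7 C=4)
Step 4: pour(B -> C) -> (A=0 B=3 C=8)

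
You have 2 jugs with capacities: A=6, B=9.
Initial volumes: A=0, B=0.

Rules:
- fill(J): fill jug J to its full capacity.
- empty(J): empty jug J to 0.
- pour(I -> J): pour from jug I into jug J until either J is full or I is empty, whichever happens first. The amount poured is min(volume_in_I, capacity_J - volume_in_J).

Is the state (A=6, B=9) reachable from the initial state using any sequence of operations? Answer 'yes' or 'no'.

BFS from (A=0, B=0):
  1. fill(A) -> (A=6 B=0)
  2. fill(B) -> (A=6 B=9)
Target reached → yes.

Answer: yes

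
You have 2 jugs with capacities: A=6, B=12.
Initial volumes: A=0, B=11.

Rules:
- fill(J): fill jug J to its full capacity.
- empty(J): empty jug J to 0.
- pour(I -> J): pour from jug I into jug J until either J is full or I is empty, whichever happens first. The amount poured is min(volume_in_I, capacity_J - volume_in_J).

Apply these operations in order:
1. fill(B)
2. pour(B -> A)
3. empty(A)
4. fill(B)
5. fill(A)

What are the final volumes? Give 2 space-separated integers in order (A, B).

Step 1: fill(B) -> (A=0 B=12)
Step 2: pour(B -> A) -> (A=6 B=6)
Step 3: empty(A) -> (A=0 B=6)
Step 4: fill(B) -> (A=0 B=12)
Step 5: fill(A) -> (A=6 B=12)

Answer: 6 12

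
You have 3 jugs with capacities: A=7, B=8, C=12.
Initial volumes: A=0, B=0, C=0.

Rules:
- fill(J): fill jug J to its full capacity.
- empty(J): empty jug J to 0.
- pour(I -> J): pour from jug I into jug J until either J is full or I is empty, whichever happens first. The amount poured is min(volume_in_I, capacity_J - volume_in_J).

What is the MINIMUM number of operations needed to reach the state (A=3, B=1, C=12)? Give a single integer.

Answer: 5

Derivation:
BFS from (A=0, B=0, C=0). One shortest path:
  1. fill(B) -> (A=0 B=8 C=0)
  2. pour(B -> C) -> (A=0 B=0 C=8)
  3. fill(B) -> (A=0 B=8 C=8)
  4. pour(B -> A) -> (A=7 B=1 C=8)
  5. pour(A -> C) -> (A=3 B=1 C=12)
Reached target in 5 moves.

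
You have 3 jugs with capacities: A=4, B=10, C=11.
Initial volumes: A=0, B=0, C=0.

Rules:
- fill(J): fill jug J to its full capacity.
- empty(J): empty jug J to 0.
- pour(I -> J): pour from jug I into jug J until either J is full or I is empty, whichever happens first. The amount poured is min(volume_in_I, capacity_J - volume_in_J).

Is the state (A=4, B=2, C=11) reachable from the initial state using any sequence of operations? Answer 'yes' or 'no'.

Answer: yes

Derivation:
BFS from (A=0, B=0, C=0):
  1. fill(B) -> (A=0 B=10 C=0)
  2. fill(C) -> (A=0 B=10 C=11)
  3. pour(B -> A) -> (A=4 B=6 C=11)
  4. empty(A) -> (A=0 B=6 C=11)
  5. pour(B -> A) -> (A=4 B=2 C=11)
Target reached → yes.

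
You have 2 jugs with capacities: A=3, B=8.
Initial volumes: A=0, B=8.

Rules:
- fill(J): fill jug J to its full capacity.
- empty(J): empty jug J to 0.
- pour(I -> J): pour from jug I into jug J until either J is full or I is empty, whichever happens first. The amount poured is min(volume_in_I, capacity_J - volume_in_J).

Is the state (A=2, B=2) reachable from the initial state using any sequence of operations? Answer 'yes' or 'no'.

Answer: no

Derivation:
BFS explored all 22 reachable states.
Reachable set includes: (0,0), (0,1), (0,2), (0,3), (0,4), (0,5), (0,6), (0,7), (0,8), (1,0), (1,8), (2,0) ...
Target (A=2, B=2) not in reachable set → no.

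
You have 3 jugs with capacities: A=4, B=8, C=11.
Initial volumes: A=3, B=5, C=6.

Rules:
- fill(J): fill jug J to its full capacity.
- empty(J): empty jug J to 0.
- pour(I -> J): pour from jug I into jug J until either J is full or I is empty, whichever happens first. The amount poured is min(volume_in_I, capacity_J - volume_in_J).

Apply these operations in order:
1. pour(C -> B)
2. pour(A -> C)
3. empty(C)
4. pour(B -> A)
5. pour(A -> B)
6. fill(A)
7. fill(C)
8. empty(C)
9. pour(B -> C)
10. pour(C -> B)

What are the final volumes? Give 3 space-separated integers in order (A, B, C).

Answer: 4 8 0

Derivation:
Step 1: pour(C -> B) -> (A=3 B=8 C=3)
Step 2: pour(A -> C) -> (A=0 B=8 C=6)
Step 3: empty(C) -> (A=0 B=8 C=0)
Step 4: pour(B -> A) -> (A=4 B=4 C=0)
Step 5: pour(A -> B) -> (A=0 B=8 C=0)
Step 6: fill(A) -> (A=4 B=8 C=0)
Step 7: fill(C) -> (A=4 B=8 C=11)
Step 8: empty(C) -> (A=4 B=8 C=0)
Step 9: pour(B -> C) -> (A=4 B=0 C=8)
Step 10: pour(C -> B) -> (A=4 B=8 C=0)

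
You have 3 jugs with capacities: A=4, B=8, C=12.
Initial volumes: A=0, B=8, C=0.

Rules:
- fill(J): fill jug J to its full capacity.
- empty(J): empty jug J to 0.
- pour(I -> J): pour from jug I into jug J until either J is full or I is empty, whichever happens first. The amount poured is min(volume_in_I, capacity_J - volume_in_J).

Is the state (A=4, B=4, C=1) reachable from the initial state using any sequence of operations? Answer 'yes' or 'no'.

Answer: no

Derivation:
BFS explored all 24 reachable states.
Reachable set includes: (0,0,0), (0,0,4), (0,0,8), (0,0,12), (0,4,0), (0,4,4), (0,4,8), (0,4,12), (0,8,0), (0,8,4), (0,8,8), (0,8,12) ...
Target (A=4, B=4, C=1) not in reachable set → no.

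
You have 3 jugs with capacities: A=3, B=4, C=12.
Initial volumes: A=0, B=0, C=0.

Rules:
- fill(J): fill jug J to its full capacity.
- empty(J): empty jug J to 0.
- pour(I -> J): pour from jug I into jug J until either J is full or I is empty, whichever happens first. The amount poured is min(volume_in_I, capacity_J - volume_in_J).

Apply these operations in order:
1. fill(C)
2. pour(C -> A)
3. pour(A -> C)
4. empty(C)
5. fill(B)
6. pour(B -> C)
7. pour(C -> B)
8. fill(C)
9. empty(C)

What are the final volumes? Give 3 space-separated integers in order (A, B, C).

Answer: 0 4 0

Derivation:
Step 1: fill(C) -> (A=0 B=0 C=12)
Step 2: pour(C -> A) -> (A=3 B=0 C=9)
Step 3: pour(A -> C) -> (A=0 B=0 C=12)
Step 4: empty(C) -> (A=0 B=0 C=0)
Step 5: fill(B) -> (A=0 B=4 C=0)
Step 6: pour(B -> C) -> (A=0 B=0 C=4)
Step 7: pour(C -> B) -> (A=0 B=4 C=0)
Step 8: fill(C) -> (A=0 B=4 C=12)
Step 9: empty(C) -> (A=0 B=4 C=0)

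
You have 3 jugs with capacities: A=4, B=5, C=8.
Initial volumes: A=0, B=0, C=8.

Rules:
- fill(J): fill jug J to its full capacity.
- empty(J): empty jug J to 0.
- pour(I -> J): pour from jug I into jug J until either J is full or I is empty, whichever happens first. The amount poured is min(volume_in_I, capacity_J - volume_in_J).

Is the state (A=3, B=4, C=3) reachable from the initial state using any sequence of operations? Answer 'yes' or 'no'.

BFS explored all 186 reachable states.
Reachable set includes: (0,0,0), (0,0,1), (0,0,2), (0,0,3), (0,0,4), (0,0,5), (0,0,6), (0,0,7), (0,0,8), (0,1,0), (0,1,1), (0,1,2) ...
Target (A=3, B=4, C=3) not in reachable set → no.

Answer: no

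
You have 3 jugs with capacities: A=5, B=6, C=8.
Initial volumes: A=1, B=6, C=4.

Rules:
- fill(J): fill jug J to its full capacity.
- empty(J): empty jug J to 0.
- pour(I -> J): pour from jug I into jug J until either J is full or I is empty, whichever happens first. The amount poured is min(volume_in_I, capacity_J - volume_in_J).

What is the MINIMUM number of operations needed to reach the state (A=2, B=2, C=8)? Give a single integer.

BFS from (A=1, B=6, C=4). One shortest path:
  1. empty(C) -> (A=1 B=6 C=0)
  2. pour(B -> A) -> (A=5 B=2 C=0)
  3. pour(A -> C) -> (A=0 B=2 C=5)
  4. fill(A) -> (A=5 B=2 C=5)
  5. pour(A -> C) -> (A=2 B=2 C=8)
Reached target in 5 moves.

Answer: 5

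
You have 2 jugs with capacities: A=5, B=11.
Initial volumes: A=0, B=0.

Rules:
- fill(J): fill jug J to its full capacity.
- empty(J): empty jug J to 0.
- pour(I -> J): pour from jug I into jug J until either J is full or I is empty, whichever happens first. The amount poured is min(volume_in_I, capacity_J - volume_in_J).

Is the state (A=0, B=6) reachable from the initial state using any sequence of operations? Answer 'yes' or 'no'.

Answer: yes

Derivation:
BFS from (A=0, B=0):
  1. fill(B) -> (A=0 B=11)
  2. pour(B -> A) -> (A=5 B=6)
  3. empty(A) -> (A=0 B=6)
Target reached → yes.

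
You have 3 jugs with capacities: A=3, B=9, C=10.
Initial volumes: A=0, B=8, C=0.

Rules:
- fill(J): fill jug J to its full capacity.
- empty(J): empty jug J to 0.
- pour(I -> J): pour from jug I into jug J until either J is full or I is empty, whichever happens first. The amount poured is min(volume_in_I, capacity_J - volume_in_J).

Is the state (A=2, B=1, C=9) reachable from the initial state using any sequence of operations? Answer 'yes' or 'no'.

Answer: no

Derivation:
BFS explored all 296 reachable states.
Reachable set includes: (0,0,0), (0,0,1), (0,0,2), (0,0,3), (0,0,4), (0,0,5), (0,0,6), (0,0,7), (0,0,8), (0,0,9), (0,0,10), (0,1,0) ...
Target (A=2, B=1, C=9) not in reachable set → no.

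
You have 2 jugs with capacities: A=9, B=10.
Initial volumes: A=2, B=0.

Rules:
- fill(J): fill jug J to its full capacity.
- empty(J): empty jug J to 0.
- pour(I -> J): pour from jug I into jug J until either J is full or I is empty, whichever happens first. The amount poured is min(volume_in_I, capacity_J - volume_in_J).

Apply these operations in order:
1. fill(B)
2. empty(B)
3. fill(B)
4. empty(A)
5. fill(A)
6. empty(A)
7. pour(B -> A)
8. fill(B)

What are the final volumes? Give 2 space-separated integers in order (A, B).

Step 1: fill(B) -> (A=2 B=10)
Step 2: empty(B) -> (A=2 B=0)
Step 3: fill(B) -> (A=2 B=10)
Step 4: empty(A) -> (A=0 B=10)
Step 5: fill(A) -> (A=9 B=10)
Step 6: empty(A) -> (A=0 B=10)
Step 7: pour(B -> A) -> (A=9 B=1)
Step 8: fill(B) -> (A=9 B=10)

Answer: 9 10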